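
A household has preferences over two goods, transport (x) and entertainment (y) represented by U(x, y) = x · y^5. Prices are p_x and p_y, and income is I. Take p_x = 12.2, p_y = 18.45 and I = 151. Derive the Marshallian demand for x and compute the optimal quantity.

MU_x/MU_y = (y)/(5·x); tangency sets this equal to p_x/p_y.
So p_y·y = 5·p_x·x; combined with the budget, a share 1/6 of income goes to x.
Demand: x*(p_x,p_y,I) = 1/6·I/p_x and y* = 5/6·I/p_y.
At p_x=12.2, p_y=18.45, I=151: x* = 1/6·151/12.2 = 2.0628.

x* = 2.0628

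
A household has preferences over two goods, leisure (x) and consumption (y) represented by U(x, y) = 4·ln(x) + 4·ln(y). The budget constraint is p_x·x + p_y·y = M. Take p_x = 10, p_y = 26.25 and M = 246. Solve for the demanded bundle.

Tangency: MRS = y/x = p_x/p_y.
Rearranging, p_y·y = p_x·x. Substituting into the budget gives p_x·x·(1 + 1) = M.
Demand: x*(p_x,p_y,M) = 0.5·M/p_x and y* = 0.5·M/p_y.
At p_x=10, p_y=26.25, M=246: x* = 0.5·246/10 = 12.3, y* = 4.6857.

x* = 12.3, y* = 4.6857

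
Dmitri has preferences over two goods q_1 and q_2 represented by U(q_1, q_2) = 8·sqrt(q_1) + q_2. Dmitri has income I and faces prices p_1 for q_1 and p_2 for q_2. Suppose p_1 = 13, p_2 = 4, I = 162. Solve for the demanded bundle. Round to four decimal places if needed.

q_1* = 1.5148, q_2* = 35.5769

Utility is quasi-linear in q_2; the FOC for q_1 is 4/√q_1 = p_1/p_2.
Solve: √q_1 = 4·p_2/p_1, so q_1*(p_1,p_2) = (4·p_2/p_1)², and q_2* = (I − p_1·q_1*)/p_2.
Plugging in: q_1* = (4·4/13)² = 1.5148, q_2* = 35.5769.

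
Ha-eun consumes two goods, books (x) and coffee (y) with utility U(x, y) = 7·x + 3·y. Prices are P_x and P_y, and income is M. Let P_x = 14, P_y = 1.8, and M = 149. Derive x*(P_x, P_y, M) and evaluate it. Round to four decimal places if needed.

y gives more utility per dollar, so spend all income on y: y* = M/P_y, x* = 0.
Numerically: x* = 0, y* = 82.7778.

x* = 0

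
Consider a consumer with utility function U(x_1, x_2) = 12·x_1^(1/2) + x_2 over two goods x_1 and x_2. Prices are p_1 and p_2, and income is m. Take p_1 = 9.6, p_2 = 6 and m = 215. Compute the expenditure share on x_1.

share on x_1 = 0.6279

Solve: √x_1 = 6·p_2/p_1, so x_1*(p_1,p_2) = (6·p_2/p_1)², and x_2* = (m − p_1·x_1*)/p_2.
Plugging in: x_1* = (6·6/9.6)² = 14.0625, x_2* = 13.3333.
Expenditure on x_1: 9.6·14.0625 = 135; share = 0.6279.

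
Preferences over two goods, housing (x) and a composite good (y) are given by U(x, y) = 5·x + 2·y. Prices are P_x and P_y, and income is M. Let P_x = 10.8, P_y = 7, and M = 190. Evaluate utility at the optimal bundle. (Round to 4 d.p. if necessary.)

Linear utility — the consumer picks whichever good has higher MU/price: 5/10.8 = 0.463 vs 2/7 = 0.2857.
x gives more utility per dollar, so spend all income on x: x* = M/P_x, y* = 0.
Numerically: x* = 17.5926, y* = 0.
Utility at the optimum: U(17.5926, 0) = 87.963.

V = 87.963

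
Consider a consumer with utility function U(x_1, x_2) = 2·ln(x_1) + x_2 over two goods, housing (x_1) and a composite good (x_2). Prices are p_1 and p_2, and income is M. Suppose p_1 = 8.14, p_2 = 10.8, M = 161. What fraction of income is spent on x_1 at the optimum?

share on x_1 = 0.1342

Set MRS = p_1/p_2: (2/x_1)/1 = p_1/p_2.
So x_1*(p_1,p_2) = 2·p_2/p_1, independent of income; and x_2* = (M − 2·p_2)/p_2.
At the given prices: x_1* = 2·10.8/8.14 = 2.6536, and x_2* = 12.9074.
Expenditure on x_1: 8.14·2.6536 = 21.6; share = 0.1342.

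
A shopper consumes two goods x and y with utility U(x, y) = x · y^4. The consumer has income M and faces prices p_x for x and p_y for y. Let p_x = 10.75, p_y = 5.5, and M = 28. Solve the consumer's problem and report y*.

y* = 4.0727

MU_x/MU_y = (y)/(4·x); tangency sets this equal to p_x/p_y.
Rearranging, p_y·y = 4·p_x·x. Substituting into the budget gives p_x·x·(1 + 4) = M.
Demand: x*(p_x,p_y,M) = 0.2·M/p_x and y* = 0.8·M/p_y.
At p_x=10.75, p_y=5.5, M=28: y* = 0.8·28/5.5 = 4.0727.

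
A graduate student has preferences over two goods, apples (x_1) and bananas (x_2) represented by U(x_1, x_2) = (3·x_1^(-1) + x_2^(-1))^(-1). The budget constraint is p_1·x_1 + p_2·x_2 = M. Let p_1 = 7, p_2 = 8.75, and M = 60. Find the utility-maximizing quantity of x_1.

x_1* = 5.209

MU_x_1 ∝ 3·x_1^(-2), MU_x_2 ∝ x_2^(-2), so MRS = 3·(x_2/x_1)^(2) = p_1/p_2.
Solve for the ratio: x_2/x_1 = [(1/3)·p_1/p_2]^(0.5).
With the ratio pinned down, the budget gives x_1* = M/(p_1 + p_2·(x_2/x_1)) and x_2* = (x_2/x_1)·x_1*.
Numerically x_2/x_1 = 0.516398, so x_1* = 60/(7 + 8.75·0.516398) = 5.209.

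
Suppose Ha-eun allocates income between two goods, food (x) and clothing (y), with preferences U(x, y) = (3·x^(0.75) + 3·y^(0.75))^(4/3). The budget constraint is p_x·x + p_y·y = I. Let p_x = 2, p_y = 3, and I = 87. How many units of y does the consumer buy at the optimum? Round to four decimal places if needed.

From the CES first-order condition, (y/x)^(0.25) = p_x/p_y.
Solve for the ratio: y/x = [p_x/p_y]^(4).
Substitute y = (y/x)·x into the budget: x* = I/(p_x + p_y·(y/x)).
Numerically y/x = 0.197531, so x* = 87/(2 + 3·0.197531) = 33.5571 and y* = 0.197531·33.5571 = 6.6286.

y* = 6.6286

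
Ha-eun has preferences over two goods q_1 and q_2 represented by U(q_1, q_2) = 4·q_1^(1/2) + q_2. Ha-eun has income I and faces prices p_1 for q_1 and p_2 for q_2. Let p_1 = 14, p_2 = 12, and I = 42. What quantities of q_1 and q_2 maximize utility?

Plugging in: q_1* = (2·12/14)² = 2.9388, q_2* = 0.0714.

q_1* = 2.9388, q_2* = 0.0714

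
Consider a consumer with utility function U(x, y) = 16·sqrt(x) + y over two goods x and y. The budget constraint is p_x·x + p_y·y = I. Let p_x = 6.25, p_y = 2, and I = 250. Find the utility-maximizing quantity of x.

Plugging in: x* = (8·2/6.25)² = 6.5536.

x* = 6.5536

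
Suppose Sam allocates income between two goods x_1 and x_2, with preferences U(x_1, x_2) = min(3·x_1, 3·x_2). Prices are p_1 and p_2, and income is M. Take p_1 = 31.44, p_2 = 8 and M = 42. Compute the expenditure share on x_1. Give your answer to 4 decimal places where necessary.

Leontief preferences: the optimum is at the kink where x_1/3 = x_2/3, i.e. x_2 = x_1.
Budget: p_1·x_1 + p_2·x_1 = M, so (3·p_1 + 3·p_2)·x_1 = 3·M.
Demand: x_1*(p_1,p_2,M) = 3·M/(3·p_1 + 3·p_2), x_2* = 3·M/(3·p_1 + 3·p_2).
Here 3·31.44 + 3·8 = 118.32, giving x_1* = 1.0649 and x_2* = 1.0649.
Expenditure on x_1: 31.44·1.0649 = 33.4807; share = 0.7972.

share on x_1 = 0.7972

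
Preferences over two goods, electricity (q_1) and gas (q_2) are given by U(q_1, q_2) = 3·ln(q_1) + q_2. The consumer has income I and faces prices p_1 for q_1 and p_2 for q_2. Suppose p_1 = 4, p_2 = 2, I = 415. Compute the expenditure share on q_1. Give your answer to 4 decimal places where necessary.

share on q_1 = 0.0145

Set MRS = p_1/p_2: (3/q_1)/1 = p_1/p_2.
So q_1*(p_1,p_2) = 3·p_2/p_1, independent of income; and q_2* = (I − 3·p_2)/p_2.
At the given prices: q_1* = 3·2/4 = 1.5, and q_2* = 204.5.
Expenditure on q_1: 4·1.5 = 6; share = 0.0145.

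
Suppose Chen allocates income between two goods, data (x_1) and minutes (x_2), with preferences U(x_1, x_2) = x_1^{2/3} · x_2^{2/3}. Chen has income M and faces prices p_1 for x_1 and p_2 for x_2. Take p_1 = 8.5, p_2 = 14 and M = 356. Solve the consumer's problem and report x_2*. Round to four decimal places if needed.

The MRS is x_2/x_1. Set MRS = p_1/p_2.
So 2/3·p_2·x_2 = 2/3·p_1·x_1; combined with the budget, a share 0.5 of income goes to x_1.
Demand: x_1*(p_1,p_2,M) = 0.5·M/p_1 and x_2* = 0.5·M/p_2.
At p_1=8.5, p_2=14, M=356: x_2* = 0.5·356/14 = 12.7143.

x_2* = 12.7143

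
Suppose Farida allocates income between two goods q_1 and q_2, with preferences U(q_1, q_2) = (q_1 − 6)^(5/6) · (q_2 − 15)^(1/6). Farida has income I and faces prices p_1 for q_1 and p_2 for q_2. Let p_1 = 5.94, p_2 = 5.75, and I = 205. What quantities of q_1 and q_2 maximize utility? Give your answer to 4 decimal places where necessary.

This is Cobb-Douglas in (q_1−6, q_2−15): tangency gives 5/6·p_2·(q_2−15) = 1/6·p_1·(q_1−6).
After buying the subsistence bundle (6, 15), a share 5/6 of the remaining income goes to q_1: q_1* = 6 + 5/6·(I − 6p_1 − 15p_2)/p_1.
Discretionary income = 205 − 6·5.94 − 15·5.75 = 83.11; q_1* = 6 + 5/6·83.11/5.94 = 17.6597; q_2* = 15 + 1/6·83.11/5.75 = 17.409.

q_1* = 17.6597, q_2* = 17.409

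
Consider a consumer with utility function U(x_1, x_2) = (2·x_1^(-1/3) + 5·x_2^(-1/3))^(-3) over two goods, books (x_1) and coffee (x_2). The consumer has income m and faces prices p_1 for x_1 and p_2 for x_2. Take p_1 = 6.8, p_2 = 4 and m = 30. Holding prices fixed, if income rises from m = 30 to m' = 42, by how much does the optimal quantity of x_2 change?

From the CES first-order condition, (2/5)·(x_2/x_1)^(4/3) = p_1/p_2.
Hence x_2/x_1 = ((5/2)·p_1/p_2)^(1/(4/3)), i.e. raised to the 0.75 power.
With the ratio pinned down, the budget gives x_1* = m/(p_1 + p_2·(x_2/x_1)) and x_2* = (x_2/x_1)·x_1*.
Numerically x_2/x_1 = 2.96, so x_1* = 30/(6.8 + 4·2.96) = 1.6094 and x_2* = 2.96·1.6094 = 4.7639.
At m' = 42: x_2* = 6.6695. Change: 6.6695 − 4.7639 = 1.9056.

Δx_2* = 1.9056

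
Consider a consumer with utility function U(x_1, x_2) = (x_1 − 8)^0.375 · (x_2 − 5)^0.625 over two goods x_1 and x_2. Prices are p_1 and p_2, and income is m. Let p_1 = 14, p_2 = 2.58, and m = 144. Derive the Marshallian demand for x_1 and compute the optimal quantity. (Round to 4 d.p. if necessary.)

Let x_1' = x_1−8, x_2' = x_2−5. MRS = (3/5)·x_2'/x_1' = p_1/p_2.
Substituting into the budget: x_1* = 8 + 0.375·(m − 8·p_1 − 5·p_2)/p_1, and x_2* = 5 + 0.625·(…)/p_2.
Discretionary income = 144 − 8·14 − 5·2.58 = 19.1; x_1* = 8 + 0.375·19.1/14 = 8.5116.

x_1* = 8.5116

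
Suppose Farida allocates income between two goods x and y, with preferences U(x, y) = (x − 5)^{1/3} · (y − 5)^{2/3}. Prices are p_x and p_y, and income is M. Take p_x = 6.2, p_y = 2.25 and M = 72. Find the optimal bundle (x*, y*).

This is Cobb-Douglas in (x−5, y−5): tangency gives 1/3·p_y·(y−5) = 2/3·p_x·(x−5).
After buying the subsistence bundle (5, 5), a share 1/3 of the remaining income goes to x: x* = 5 + 1/3·(M − 5p_x − 5p_y)/p_x.
Discretionary income = 72 − 5·6.2 − 5·2.25 = 29.75; x* = 5 + 1/3·29.75/6.2 = 6.5995; y* = 5 + 2/3·29.75/2.25 = 13.8148.

x* = 6.5995, y* = 13.8148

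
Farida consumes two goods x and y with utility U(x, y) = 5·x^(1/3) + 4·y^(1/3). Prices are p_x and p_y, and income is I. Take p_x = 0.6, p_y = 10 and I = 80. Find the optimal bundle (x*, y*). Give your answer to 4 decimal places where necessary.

Substitute y = (y/x)·x into the budget: x* = I/(p_x + p_y·(y/x)).
Numerically y/x = 0.010516, so x* = 80/(0.6 + 10·0.010516) = 113.449 and y* = 0.010516·113.449 = 1.1931.

x* = 113.449, y* = 1.1931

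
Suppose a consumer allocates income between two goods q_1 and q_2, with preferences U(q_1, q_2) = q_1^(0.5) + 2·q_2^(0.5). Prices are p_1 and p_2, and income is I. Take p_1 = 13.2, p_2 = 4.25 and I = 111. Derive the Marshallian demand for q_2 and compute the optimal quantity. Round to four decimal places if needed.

q_2* = 24.172

From the CES first-order condition, (1/2)·(q_2/q_1)^(0.5) = p_1/p_2.
Hence q_2/q_1 = (2·p_1/p_2)^(1/(0.5)), i.e. raised to the 2 power.
Substitute q_2 = (q_2/q_1)·q_1 into the budget: q_1* = I/(p_1 + p_2·(q_2/q_1)).
Numerically q_2/q_1 = 38.586021, so q_1* = 111/(13.2 + 4.25·38.586021) = 0.6264 and q_2* = 38.586021·0.6264 = 24.172.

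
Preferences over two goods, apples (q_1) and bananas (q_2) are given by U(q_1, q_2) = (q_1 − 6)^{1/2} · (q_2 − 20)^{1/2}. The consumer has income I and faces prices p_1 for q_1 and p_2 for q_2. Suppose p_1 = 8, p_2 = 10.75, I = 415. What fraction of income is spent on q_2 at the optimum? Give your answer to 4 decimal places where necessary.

This is Cobb-Douglas in (q_1−6, q_2−20): tangency gives 0.5·p_2·(q_2−20) = 0.5·p_1·(q_1−6).
After buying the subsistence bundle (6, 20), a share 0.5 of the remaining income goes to q_1: q_1* = 6 + 0.5·(I − 6p_1 − 20p_2)/p_1.
Discretionary income = 415 − 6·8 − 20·10.75 = 152; q_1* = 6 + 0.5·152/8 = 15.5; q_2* = 20 + 0.5·152/10.75 = 27.0698.
Expenditure on q_2: 10.75·27.0698 = 291; share = 0.7012.

share on q_2 = 0.7012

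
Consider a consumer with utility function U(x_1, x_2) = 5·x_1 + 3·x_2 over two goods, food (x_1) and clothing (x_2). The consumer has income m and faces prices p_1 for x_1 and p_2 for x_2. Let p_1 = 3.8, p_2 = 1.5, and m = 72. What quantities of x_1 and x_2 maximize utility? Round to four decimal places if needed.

Perfect substitutes: compare marginal utility per dollar. 5/p_1 vs 3/p_2 → 1.3158 vs 2.
x_2 gives more utility per dollar, so spend all income on x_2: x_2* = m/p_2, x_1* = 0.
Numerically: x_1* = 0, x_2* = 48.

x_1* = 0, x_2* = 48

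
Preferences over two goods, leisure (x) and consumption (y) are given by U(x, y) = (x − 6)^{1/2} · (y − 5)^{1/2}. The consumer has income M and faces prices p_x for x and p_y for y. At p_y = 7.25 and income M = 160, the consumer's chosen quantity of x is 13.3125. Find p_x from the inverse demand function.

p_x = 6

MRS = (y−5)/(x−6). Tangency with p_x/p_y gives y−5 = (p_x/p_y)·(x−6).
After buying the subsistence bundle (6, 5), a share 0.5 of the remaining income goes to x: x* = 6 + 0.5·(M − 6p_x − 5p_y)/p_x.
Set x* = 13.3125 in the demand function and solve for p_x: p_x = 6.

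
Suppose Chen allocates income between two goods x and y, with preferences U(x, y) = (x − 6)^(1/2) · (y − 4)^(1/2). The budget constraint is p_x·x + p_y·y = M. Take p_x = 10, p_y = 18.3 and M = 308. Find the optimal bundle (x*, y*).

MRS = (y−4)/(x−6). Tangency with p_x/p_y gives y−4 = (p_x/p_y)·(x−6).
Substituting into the budget: x* = 6 + 0.5·(M − 6·p_x − 4·p_y)/p_x, and y* = 4 + 0.5·(…)/p_y.
Discretionary income = 308 − 6·10 − 4·18.3 = 174.8; x* = 6 + 0.5·174.8/10 = 14.74; y* = 4 + 0.5·174.8/18.3 = 8.776.

x* = 14.74, y* = 8.776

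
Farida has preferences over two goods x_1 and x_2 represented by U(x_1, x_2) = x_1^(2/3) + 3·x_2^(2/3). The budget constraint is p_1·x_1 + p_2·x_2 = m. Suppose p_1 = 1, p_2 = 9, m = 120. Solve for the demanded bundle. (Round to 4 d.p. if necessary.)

x_1* = 90, x_2* = 3.3333

MU_x_1 ∝ x_1^(-1/3), MU_x_2 ∝ 3·x_2^(-1/3), so MRS = (1/3)·(x_2/x_1)^(1/3) = p_1/p_2.
Solve for the ratio: x_2/x_1 = [3·p_1/p_2]^(3).
Substitute x_2 = (x_2/x_1)·x_1 into the budget: x_1* = m/(p_1 + p_2·(x_2/x_1)).
Numerically x_2/x_1 = 0.037037, so x_1* = 120/(1 + 9·0.037037) = 90 and x_2* = 0.037037·90 = 3.3333.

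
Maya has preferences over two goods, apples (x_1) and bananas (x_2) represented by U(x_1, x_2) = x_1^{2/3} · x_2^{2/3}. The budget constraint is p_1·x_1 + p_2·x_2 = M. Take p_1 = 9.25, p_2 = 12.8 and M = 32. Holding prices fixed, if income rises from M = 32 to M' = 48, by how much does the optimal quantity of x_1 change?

Tangency: MRS = x_2/x_1 = p_1/p_2.
Rearranging, p_2·x_2 = p_1·x_1. Substituting into the budget gives p_1·x_1·(1 + 1) = M.
Demand: x_1*(p_1,p_2,M) = 0.5·M/p_1 and x_2* = 0.5·M/p_2.
At p_1=9.25, p_2=12.8, M=32: x_1* = 0.5·32/9.25 = 1.7297.
At M' = 48: x_1* = 2.5946. Change: 2.5946 − 1.7297 = 0.8649.

Δx_1* = 0.8649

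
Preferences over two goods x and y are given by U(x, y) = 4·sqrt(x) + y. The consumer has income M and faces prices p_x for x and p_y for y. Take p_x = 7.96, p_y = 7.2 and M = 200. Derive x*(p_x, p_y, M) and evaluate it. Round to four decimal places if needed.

Solve: √x = 2·p_y/p_x, so x*(p_x,p_y) = (2·p_y/p_x)², and y* = (M − p_x·x*)/p_y.
Plugging in: x* = (2·7.2/7.96)² = 3.2726.

x* = 3.2726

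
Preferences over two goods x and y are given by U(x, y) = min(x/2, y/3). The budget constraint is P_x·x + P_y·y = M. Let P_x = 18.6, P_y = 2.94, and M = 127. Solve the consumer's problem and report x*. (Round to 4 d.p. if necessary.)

x* = 5.5193

With perfect complements, no substitution: consume in ratio x:y = 2:3.
Budget: P_x·x + P_y·(3/2)·x = M, so (2·P_x + 3·P_y)·x = 2·M.
Demand: x*(P_x,P_y,M) = 2·M/(2·P_x + 3·P_y), y* = 3·M/(2·P_x + 3·P_y).
Here 2·18.6 + 3·2.94 = 46.02, giving x* = 5.5193.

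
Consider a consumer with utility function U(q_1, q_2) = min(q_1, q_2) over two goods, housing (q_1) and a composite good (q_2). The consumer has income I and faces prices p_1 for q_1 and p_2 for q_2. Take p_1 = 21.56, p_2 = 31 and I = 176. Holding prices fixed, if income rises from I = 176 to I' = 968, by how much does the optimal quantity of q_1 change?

With perfect complements, no substitution: consume in ratio q_1:q_2 = 1:1.
Budget: p_1·q_1 + p_2·q_1 = I, so (p_1 + p_2)·q_1 = I.
Demand: q_1*(p_1,p_2,I) = I/(p_1 + p_2), q_2* = I/(p_1 + p_2).
Here 21.56 + 31 = 52.56, giving q_1* = 3.3486.
At I' = 968: q_1* = 18.417. Change: 18.417 − 3.3486 = 15.0685.

Δq_1* = 15.0685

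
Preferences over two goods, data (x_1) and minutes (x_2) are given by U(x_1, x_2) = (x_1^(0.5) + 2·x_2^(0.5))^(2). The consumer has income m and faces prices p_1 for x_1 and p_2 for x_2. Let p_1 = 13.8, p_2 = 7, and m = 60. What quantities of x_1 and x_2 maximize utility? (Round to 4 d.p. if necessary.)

x_1* = 0.4893, x_2* = 7.6068

MU_x_1 ∝ x_1^(-0.5), MU_x_2 ∝ 2·x_2^(-0.5), so MRS = (1/2)·(x_2/x_1)^(0.5) = p_1/p_2.
Solve for the ratio: x_2/x_1 = [2·p_1/p_2]^(2).
With the ratio pinned down, the budget gives x_1* = m/(p_1 + p_2·(x_2/x_1)) and x_2* = (x_2/x_1)·x_1*.
Numerically x_2/x_1 = 15.546122, so x_1* = 60/(13.8 + 7·15.546122) = 0.4893 and x_2* = 15.546122·0.4893 = 7.6068.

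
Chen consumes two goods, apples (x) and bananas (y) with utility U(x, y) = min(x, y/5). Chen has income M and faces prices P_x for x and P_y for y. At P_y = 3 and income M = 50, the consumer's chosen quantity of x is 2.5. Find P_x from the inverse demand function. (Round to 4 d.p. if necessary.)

P_x = 5

With perfect complements, no substitution: consume in ratio x:y = 1:5.
Budget: P_x·x + P_y·5·x = M, so (P_x + 5·P_y)·x = M.
Demand: x*(P_x,P_y,M) = M/(P_x + 5·P_y), y* = 5·M/(P_x + 5·P_y).
Set x* = 2.5 in the demand function and solve for P_x: P_x = 5.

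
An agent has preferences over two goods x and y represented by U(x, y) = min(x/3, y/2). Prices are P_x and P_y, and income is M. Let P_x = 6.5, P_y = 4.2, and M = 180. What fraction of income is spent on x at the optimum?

Leontief preferences: the optimum is at the kink where x/3 = y/2, i.e. y = (2/3)·x.
Budget: P_x·x + P_y·(2/3)·x = M, so (3·P_x + 2·P_y)·x = 3·M.
Demand: x*(P_x,P_y,M) = 3·M/(3·P_x + 2·P_y), y* = 2·M/(3·P_x + 2·P_y).
Here 3·6.5 + 2·4.2 = 27.9, giving x* = 19.3548 and y* = 12.9032.
Expenditure on x: 6.5·19.3548 = 125.8065; share = 0.6989.

share on x = 0.6989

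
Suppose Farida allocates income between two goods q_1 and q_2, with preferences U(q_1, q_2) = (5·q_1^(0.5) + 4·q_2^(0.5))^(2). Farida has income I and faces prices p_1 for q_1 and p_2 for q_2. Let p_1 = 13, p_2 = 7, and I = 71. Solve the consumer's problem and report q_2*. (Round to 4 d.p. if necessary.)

MRS = MU_q_1/MU_q_2 = (5/4)·(q_2/q_1)^(0.5). Set equal to p_1/p_2.
Solve for the ratio: q_2/q_1 = [(4/5)·p_1/p_2]^(2).
Substitute q_2 = (q_2/q_1)·q_1 into the budget: q_1* = I/(p_1 + p_2·(q_2/q_1)).
Numerically q_2/q_1 = 2.207347, so q_1* = 71/(13 + 7·2.207347) = 2.4955 and q_2* = 2.207347·2.4955 = 5.5084.

q_2* = 5.5084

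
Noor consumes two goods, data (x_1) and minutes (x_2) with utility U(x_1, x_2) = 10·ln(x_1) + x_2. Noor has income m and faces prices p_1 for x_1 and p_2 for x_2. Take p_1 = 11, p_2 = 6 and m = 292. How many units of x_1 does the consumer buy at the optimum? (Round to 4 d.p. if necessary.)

x_1* = 5.4545

At the given prices: x_1* = 10·6/11 = 5.4545.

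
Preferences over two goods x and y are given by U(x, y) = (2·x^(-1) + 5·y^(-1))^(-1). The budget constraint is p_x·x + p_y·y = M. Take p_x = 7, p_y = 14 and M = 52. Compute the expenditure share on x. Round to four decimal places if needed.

MRS = MU_x/MU_y = (2/5)·(y/x)^(2). Set equal to p_x/p_y.
Solve for the ratio: y/x = [(5/2)·p_x/p_y]^(0.5).
Substitute y = (y/x)·x into the budget: x* = M/(p_x + p_y·(y/x)).
Numerically y/x = 1.118034, so x* = 52/(7 + 14·1.118034) = 2.2956 and y* = 1.118034·2.2956 = 2.5665.
Expenditure on x: 7·2.2956 = 16.0689; share = 0.309.

share on x = 0.309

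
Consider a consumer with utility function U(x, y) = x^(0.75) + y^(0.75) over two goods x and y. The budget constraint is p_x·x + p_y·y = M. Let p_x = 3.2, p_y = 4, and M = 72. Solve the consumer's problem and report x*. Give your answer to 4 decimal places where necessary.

With the ratio pinned down, the budget gives x* = M/(p_x + p_y·(y/x)) and y* = (y/x)·x*.
Numerically y/x = 0.4096, so x* = 72/(3.2 + 4·0.4096) = 14.881.

x* = 14.881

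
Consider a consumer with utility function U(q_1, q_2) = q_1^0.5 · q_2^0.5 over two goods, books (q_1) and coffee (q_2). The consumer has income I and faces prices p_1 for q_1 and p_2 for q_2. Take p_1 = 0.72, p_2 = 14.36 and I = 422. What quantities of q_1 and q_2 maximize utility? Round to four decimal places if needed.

MU_q_1/MU_q_2 = (0.5·q_2)/(0.5·q_1); tangency sets this equal to p_1/p_2.
Rearranging, p_2·q_2 = p_1·q_1. Substituting into the budget gives p_1·q_1·(1 + 1) = I.
Demand: q_1*(p_1,p_2,I) = 0.5·I/p_1 and q_2* = 0.5·I/p_2.
At p_1=0.72, p_2=14.36, I=422: q_1* = 0.5·422/0.72 = 293.0556, q_2* = 14.6936.

q_1* = 293.0556, q_2* = 14.6936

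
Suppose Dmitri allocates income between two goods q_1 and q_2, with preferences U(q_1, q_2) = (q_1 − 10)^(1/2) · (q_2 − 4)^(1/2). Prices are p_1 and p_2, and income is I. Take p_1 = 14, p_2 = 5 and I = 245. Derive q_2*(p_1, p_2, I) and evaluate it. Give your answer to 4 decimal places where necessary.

q_2* = 12.5

Discretionary income = 245 − 10·14 − 4·5 = 85; q_2* = 4 + 0.5·85/5 = 12.5.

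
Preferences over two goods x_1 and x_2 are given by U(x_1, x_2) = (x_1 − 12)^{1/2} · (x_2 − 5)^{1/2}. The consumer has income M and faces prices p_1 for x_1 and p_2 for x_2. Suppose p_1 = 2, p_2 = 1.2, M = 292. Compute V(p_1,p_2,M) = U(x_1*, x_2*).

This is Cobb-Douglas in (x_1−12, x_2−5): tangency gives 0.5·p_2·(x_2−5) = 0.5·p_1·(x_1−12).
After buying the subsistence bundle (12, 5), a share 0.5 of the remaining income goes to x_1: x_1* = 12 + 0.5·(M − 12p_1 − 5p_2)/p_1.
Discretionary income = 292 − 12·2 − 5·1.2 = 262; x_1* = 12 + 0.5·262/2 = 77.5; x_2* = 5 + 0.5·262/1.2 = 114.1667.
Utility at the optimum: U(77.5, 114.1667) = 84.5601.

V = 84.5601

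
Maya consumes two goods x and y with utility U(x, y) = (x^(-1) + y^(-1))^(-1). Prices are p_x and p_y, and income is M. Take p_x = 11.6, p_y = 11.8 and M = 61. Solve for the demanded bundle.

Numerically y/x = 0.991489, so x* = 61/(11.6 + 11.8·0.991489) = 2.6181 and y* = 0.991489·2.6181 = 2.5958.

x* = 2.6181, y* = 2.5958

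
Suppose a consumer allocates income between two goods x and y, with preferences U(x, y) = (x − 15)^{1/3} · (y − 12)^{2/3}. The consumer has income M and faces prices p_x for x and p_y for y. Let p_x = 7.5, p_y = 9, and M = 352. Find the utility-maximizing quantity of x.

After buying the subsistence bundle (15, 12), a share 1/3 of the remaining income goes to x: x* = 15 + 1/3·(M − 15p_x − 12p_y)/p_x.
Discretionary income = 352 − 15·7.5 − 12·9 = 131.5; x* = 15 + 1/3·131.5/7.5 = 20.8444.

x* = 20.8444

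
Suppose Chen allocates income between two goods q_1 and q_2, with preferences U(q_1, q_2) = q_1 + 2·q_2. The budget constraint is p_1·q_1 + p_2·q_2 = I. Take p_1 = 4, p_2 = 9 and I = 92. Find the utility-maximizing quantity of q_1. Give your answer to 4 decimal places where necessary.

q_1* = 23

Linear utility — the consumer picks whichever good has higher MU/price: 1/4 = 0.25 vs 2/9 = 0.2222.
q_1 gives more utility per dollar, so spend all income on q_1: q_1* = I/p_1, q_2* = 0.
Numerically: q_1* = 23, q_2* = 0.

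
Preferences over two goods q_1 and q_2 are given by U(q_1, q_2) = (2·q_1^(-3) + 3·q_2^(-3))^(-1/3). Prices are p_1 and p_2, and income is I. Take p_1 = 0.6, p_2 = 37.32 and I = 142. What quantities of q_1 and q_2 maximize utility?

MRS = MU_q_1/MU_q_2 = (2/3)·(q_2/q_1)^(4). Set equal to p_1/p_2.
Hence q_2/q_1 = ((3/2)·p_1/p_2)^(1/(4)), i.e. raised to the 0.25 power.
Substitute q_2 = (q_2/q_1)·q_1 into the budget: q_1* = I/(p_1 + p_2·(q_2/q_1)).
Numerically q_2/q_1 = 0.394072, so q_1* = 142/(0.6 + 37.32·0.394072) = 9.277 and q_2* = 0.394072·9.277 = 3.6558.

q_1* = 9.277, q_2* = 3.6558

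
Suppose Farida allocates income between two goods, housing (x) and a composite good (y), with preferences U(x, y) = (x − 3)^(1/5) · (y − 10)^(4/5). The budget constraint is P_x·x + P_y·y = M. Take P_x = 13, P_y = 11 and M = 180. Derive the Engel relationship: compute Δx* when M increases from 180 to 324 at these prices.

Let x' = x−3, y' = y−10. MRS = (1/4)·y'/x' = P_x/P_y.
Substituting into the budget: x* = 3 + 0.2·(M − 3·P_x − 10·P_y)/P_x, and y* = 10 + 0.8·(…)/P_y.
Discretionary income = 180 − 3·13 − 10·11 = 31; x* = 3 + 0.2·31/13 = 3.4769.
At M' = 324: x* = 5.6923. Change: 5.6923 − 3.4769 = 2.2154.

Δx* = 2.2154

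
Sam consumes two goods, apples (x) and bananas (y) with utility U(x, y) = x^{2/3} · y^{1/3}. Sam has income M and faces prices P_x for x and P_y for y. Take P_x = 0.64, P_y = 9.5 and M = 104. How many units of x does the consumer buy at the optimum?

Tangency: MRS = 2·y/x = P_x/P_y.
So 2/3·P_y·y = 1/3·P_x·x; combined with the budget, a share 2/3 of income goes to x.
Demand: x*(P_x,P_y,M) = 2/3·M/P_x and y* = 1/3·M/P_y.
At P_x=0.64, P_y=9.5, M=104: x* = 2/3·104/0.64 = 108.3333.

x* = 108.3333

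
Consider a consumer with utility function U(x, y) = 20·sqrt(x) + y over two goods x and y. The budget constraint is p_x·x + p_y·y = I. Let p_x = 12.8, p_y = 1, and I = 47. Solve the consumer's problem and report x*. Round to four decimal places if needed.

Set MRS = p_x/p_y: 10·x^(−1/2) = p_x/p_y.
Thus x* = (10·p_y/p_x)² — independent of I — with the rest of income spent on y.
Plugging in: x* = (10·1/12.8)² = 0.6104.

x* = 0.6104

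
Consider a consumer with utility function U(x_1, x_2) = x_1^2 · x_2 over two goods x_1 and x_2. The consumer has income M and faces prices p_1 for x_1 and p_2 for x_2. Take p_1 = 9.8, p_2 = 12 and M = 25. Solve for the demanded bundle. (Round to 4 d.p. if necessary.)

x_1* = 1.7007, x_2* = 0.6944

Tangency: MRS = 2·x_2/x_1 = p_1/p_2.
So 2·p_2·x_2 = p_1·x_1; combined with the budget, a share 2/3 of income goes to x_1.
Demand: x_1*(p_1,p_2,M) = 2/3·M/p_1 and x_2* = 1/3·M/p_2.
At p_1=9.8, p_2=12, M=25: x_1* = 2/3·25/9.8 = 1.7007, x_2* = 0.6944.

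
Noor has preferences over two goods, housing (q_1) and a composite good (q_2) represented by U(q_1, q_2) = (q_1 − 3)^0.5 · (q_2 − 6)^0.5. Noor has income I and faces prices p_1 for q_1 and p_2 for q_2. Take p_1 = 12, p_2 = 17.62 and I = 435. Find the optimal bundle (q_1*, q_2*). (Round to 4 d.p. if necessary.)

q_1* = 15.22, q_2* = 14.3224

MRS = (q_2−6)/(q_1−3). Tangency with p_1/p_2 gives q_2−6 = (p_1/p_2)·(q_1−3).
After buying the subsistence bundle (3, 6), a share 0.5 of the remaining income goes to q_1: q_1* = 3 + 0.5·(I − 3p_1 − 6p_2)/p_1.
Discretionary income = 435 − 3·12 − 6·17.62 = 293.28; q_1* = 3 + 0.5·293.28/12 = 15.22; q_2* = 6 + 0.5·293.28/17.62 = 14.3224.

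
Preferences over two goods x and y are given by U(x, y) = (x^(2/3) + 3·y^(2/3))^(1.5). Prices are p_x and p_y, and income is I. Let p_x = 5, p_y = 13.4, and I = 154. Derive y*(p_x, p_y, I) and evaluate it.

y* = 9.0777

From the CES first-order condition, (1/3)·(y/x)^(1/3) = p_x/p_y.
Hence y/x = (3·p_x/p_y)^(1/(1/3)), i.e. raised to the 3 power.
With the ratio pinned down, the budget gives x* = I/(p_x + p_y·(y/x)) and y* = (y/x)·x*.
Numerically y/x = 1.402683, so x* = 154/(5 + 13.4·1.402683) = 6.4717 and y* = 1.402683·6.4717 = 9.0777.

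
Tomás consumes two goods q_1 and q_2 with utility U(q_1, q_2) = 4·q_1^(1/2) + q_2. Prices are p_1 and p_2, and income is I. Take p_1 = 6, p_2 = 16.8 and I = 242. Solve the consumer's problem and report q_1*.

q_1* = 31.36

MU_q_1 = 2/√q_1, MU_q_2 = 1. Tangency: 2/√q_1 = p_1/p_2.
Solve: √q_1 = 2·p_2/p_1, so q_1*(p_1,p_2) = (2·p_2/p_1)², and q_2* = (I − p_1·q_1*)/p_2.
Plugging in: q_1* = (2·16.8/6)² = 31.36.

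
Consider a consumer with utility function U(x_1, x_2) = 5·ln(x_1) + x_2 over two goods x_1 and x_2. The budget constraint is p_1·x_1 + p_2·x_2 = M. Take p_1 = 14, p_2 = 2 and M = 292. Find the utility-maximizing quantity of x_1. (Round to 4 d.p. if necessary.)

x_1* = 0.7143

At the given prices: x_1* = 5·2/14 = 0.7143.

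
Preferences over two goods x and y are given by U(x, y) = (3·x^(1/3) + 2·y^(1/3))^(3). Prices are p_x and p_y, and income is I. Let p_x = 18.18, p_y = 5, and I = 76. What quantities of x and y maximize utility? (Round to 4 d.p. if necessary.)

x* = 2.0513, y* = 7.7415

MRS = MU_x/MU_y = (3/2)·(y/x)^(2/3). Set equal to p_x/p_y.
Solve for the ratio: y/x = [(2/3)·p_x/p_y]^(1.5).
Substitute y = (y/x)·x into the budget: x* = I/(p_x + p_y·(y/x)).
Numerically y/x = 3.773974, so x* = 76/(18.18 + 5·3.773974) = 2.0513 and y* = 3.773974·2.0513 = 7.7415.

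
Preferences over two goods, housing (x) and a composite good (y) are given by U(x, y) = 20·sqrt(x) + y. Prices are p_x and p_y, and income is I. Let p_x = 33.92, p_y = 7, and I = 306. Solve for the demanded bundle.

Utility is quasi-linear in y; the FOC for x is 10/√x = p_x/p_y.
Thus x* = (10·p_y/p_x)² — independent of I — with the rest of income spent on y.
Plugging in: x* = (10·7/33.92)² = 4.2588, y* = 23.0775.

x* = 4.2588, y* = 23.0775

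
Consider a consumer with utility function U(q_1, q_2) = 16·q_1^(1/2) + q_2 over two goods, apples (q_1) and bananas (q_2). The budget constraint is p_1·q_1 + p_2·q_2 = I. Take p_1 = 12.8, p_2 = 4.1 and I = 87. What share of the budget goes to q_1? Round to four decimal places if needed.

share on q_1 = 0.9661

Solve: √q_1 = 8·p_2/p_1, so q_1*(p_1,p_2) = (8·p_2/p_1)², and q_2* = (I − p_1·q_1*)/p_2.
Plugging in: q_1* = (8·4.1/12.8)² = 6.5664, q_2* = 0.7195.
Expenditure on q_1: 12.8·6.5664 = 84.05; share = 0.9661.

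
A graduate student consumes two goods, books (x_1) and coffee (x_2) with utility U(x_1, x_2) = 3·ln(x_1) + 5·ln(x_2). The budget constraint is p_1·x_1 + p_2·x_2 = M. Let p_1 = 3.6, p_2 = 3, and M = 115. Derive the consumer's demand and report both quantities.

x_1* = 11.9792, x_2* = 23.9583

Tangency: MRS = (3/5)·x_2/x_1 = p_1/p_2.
Rearranging, p_2·x_2 = (5/3)·p_1·x_1. Substituting into the budget gives p_1·x_1·(1 + (5/3)) = M.
Demand: x_1*(p_1,p_2,M) = 0.375·M/p_1 and x_2* = 0.625·M/p_2.
At p_1=3.6, p_2=3, M=115: x_1* = 0.375·115/3.6 = 11.9792, x_2* = 23.9583.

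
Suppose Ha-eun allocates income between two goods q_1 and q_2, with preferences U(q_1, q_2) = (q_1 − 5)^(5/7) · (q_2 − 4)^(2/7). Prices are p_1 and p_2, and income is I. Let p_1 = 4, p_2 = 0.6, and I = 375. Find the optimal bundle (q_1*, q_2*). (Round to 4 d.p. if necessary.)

After buying the subsistence bundle (5, 4), a share 5/7 of the remaining income goes to q_1: q_1* = 5 + 5/7·(I − 5p_1 − 4p_2)/p_1.
Discretionary income = 375 − 5·4 − 4·0.6 = 352.6; q_1* = 5 + 5/7·352.6/4 = 67.9643; q_2* = 4 + 2/7·352.6/0.6 = 171.9048.

q_1* = 67.9643, q_2* = 171.9048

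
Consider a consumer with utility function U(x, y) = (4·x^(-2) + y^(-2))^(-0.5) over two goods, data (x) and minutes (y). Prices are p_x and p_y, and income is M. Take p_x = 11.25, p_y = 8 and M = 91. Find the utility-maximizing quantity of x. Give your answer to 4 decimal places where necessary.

Substitute y = (y/x)·x into the budget: x* = M/(p_x + p_y·(y/x)).
Numerically y/x = 0.705777, so x* = 91/(11.25 + 8·0.705777) = 5.3858.

x* = 5.3858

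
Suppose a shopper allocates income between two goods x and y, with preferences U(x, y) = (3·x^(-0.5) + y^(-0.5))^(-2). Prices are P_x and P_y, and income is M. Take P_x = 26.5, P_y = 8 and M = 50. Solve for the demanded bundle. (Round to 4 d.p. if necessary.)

x* = 1.4267, y* = 1.5241

MRS = MU_x/MU_y = 3·(y/x)^(1.5). Set equal to P_x/P_y.
Solve for the ratio: y/x = [(1/3)·P_x/P_y]^(2/3).
Substitute y = (y/x)·x into the budget: x* = M/(P_x + P_y·(y/x)).
Numerically y/x = 1.068291, so x* = 50/(26.5 + 8·1.068291) = 1.4267 and y* = 1.068291·1.4267 = 1.5241.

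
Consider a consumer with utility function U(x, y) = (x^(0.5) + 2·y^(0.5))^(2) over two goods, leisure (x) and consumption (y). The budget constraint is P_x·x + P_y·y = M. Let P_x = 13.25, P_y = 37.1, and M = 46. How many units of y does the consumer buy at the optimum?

With the ratio pinned down, the budget gives x* = M/(P_x + P_y·(y/x)) and y* = (y/x)·x*.
Numerically y/x = 0.510204, so x* = 46/(13.25 + 37.1·0.510204) = 1.4295 and y* = 0.510204·1.4295 = 0.7293.

y* = 0.7293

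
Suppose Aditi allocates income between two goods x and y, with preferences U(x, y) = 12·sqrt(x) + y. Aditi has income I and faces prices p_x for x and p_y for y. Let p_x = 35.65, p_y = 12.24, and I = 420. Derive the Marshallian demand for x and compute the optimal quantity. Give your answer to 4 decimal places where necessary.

x* = 4.2437

MU_x = 6/√x, MU_y = 1. Tangency: 6/√x = p_x/p_y.
Thus x* = (6·p_y/p_x)² — independent of I — with the rest of income spent on y.
Plugging in: x* = (6·12.24/35.65)² = 4.2437.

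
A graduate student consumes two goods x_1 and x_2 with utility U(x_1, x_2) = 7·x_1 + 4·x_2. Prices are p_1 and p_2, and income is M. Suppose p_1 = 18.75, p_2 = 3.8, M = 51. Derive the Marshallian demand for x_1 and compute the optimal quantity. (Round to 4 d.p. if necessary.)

x_1* = 0

Linear utility — the consumer picks whichever good has higher MU/price: 7/18.75 = 0.3733 vs 4/3.8 = 1.0526.
x_2 gives more utility per dollar, so spend all income on x_2: x_2* = M/p_2, x_1* = 0.
Numerically: x_1* = 0, x_2* = 13.4211.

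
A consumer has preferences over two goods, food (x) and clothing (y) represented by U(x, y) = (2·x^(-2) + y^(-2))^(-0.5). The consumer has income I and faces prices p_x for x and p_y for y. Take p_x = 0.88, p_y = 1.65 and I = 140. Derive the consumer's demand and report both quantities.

MRS = MU_x/MU_y = 2·(y/x)^(3). Set equal to p_x/p_y.
Solve for the ratio: y/x = [(1/2)·p_x/p_y]^(1/3).
With the ratio pinned down, the budget gives x* = I/(p_x + p_y·(y/x)) and y* = (y/x)·x*.
Numerically y/x = 0.64366, so x* = 140/(0.88 + 1.65·0.64366) = 72.0892 and y* = 0.64366·72.0892 = 46.4009.

x* = 72.0892, y* = 46.4009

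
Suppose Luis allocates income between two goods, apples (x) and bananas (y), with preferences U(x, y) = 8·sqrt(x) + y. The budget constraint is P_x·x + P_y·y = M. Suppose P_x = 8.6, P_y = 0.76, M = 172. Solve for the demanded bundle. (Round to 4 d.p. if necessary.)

MU_x = 4/√x, MU_y = 1. Tangency: 4/√x = P_x/P_y.
Thus x* = (4·P_y/P_x)² — independent of M — with the rest of income spent on y.
Plugging in: x* = (4·0.76/8.6)² = 0.125, y* = 224.9018.

x* = 0.125, y* = 224.9018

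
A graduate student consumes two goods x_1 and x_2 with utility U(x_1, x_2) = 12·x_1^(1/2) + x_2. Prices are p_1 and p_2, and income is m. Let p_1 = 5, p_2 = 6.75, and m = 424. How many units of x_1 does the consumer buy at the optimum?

Set MRS = p_1/p_2: 6·x_1^(−1/2) = p_1/p_2.
Solve: √x_1 = 6·p_2/p_1, so x_1*(p_1,p_2) = (6·p_2/p_1)², and x_2* = (m − p_1·x_1*)/p_2.
Plugging in: x_1* = (6·6.75/5)² = 65.61.

x_1* = 65.61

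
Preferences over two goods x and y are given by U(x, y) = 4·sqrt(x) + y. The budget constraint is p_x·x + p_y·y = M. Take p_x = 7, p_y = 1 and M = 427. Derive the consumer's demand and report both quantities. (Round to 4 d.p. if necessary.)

Set MRS = p_x/p_y: 2·x^(−1/2) = p_x/p_y.
Solve: √x = 2·p_y/p_x, so x*(p_x,p_y) = (2·p_y/p_x)², and y* = (M − p_x·x*)/p_y.
Plugging in: x* = (2·1/7)² = 0.0816, y* = 426.4286.

x* = 0.0816, y* = 426.4286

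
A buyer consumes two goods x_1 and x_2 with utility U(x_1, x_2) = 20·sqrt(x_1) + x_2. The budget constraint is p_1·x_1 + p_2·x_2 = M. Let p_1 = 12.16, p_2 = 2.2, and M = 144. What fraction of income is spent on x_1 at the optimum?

share on x_1 = 0.2764

Set MRS = p_1/p_2: 10·x_1^(−1/2) = p_1/p_2.
Thus x_1* = (10·p_2/p_1)² — independent of M — with the rest of income spent on x_2.
Plugging in: x_1* = (10·2.2/12.16)² = 3.2732, x_2* = 47.3624.
Expenditure on x_1: 12.16·3.2732 = 39.8026; share = 0.2764.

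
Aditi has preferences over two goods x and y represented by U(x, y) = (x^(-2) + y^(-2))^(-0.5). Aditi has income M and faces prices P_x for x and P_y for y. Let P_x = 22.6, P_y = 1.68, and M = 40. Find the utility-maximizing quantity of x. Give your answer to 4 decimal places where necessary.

MRS = MU_x/MU_y = (y/x)^(3). Set equal to P_x/P_y.
Hence y/x = (P_x/P_y)^(1/(3)), i.e. raised to the 1/3 power.
Substitute y = (y/x)·x into the budget: x* = M/(P_x + P_y·(y/x)).
Numerically y/x = 2.378299, so x* = 40/(22.6 + 1.68·2.378299) = 1.504.

x* = 1.504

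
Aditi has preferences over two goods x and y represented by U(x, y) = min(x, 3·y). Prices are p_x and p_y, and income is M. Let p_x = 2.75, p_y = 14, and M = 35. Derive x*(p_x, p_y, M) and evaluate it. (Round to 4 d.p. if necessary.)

Leontief preferences: the optimum is at the kink where x/3 = y/1, i.e. y = (1/3)·x.
Budget: p_x·x + p_y·(1/3)·x = M, so (3·p_x + p_y)·x = 3·M.
Demand: x*(p_x,p_y,M) = 3·M/(3·p_x + p_y), y* = M/(3·p_x + p_y).
Here 3·2.75 + 14 = 22.25, giving x* = 4.7191.

x* = 4.7191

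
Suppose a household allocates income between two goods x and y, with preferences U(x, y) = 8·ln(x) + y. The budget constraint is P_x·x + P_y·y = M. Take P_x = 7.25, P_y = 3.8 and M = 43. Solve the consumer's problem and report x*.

So x*(P_x,P_y) = 8·P_y/P_x, independent of income; and y* = (M − 8·P_y)/P_y.
At the given prices: x* = 8·3.8/7.25 = 4.1931.

x* = 4.1931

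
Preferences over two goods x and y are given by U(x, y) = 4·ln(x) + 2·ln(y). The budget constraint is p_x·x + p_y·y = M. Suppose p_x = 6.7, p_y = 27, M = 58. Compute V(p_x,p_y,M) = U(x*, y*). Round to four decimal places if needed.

MU_x/MU_y = (4·y)/(2·x); tangency sets this equal to p_x/p_y.
So 4·p_y·y = 2·p_x·x; combined with the budget, a share 2/3 of income goes to x.
Demand: x*(p_x,p_y,M) = 2/3·M/p_x and y* = 1/3·M/p_y.
At p_x=6.7, p_y=27, M=58: x* = 2/3·58/6.7 = 5.7711, y* = 0.716.
Utility at the optimum: U(5.7711, 0.716) = 6.3435.

V = 6.3435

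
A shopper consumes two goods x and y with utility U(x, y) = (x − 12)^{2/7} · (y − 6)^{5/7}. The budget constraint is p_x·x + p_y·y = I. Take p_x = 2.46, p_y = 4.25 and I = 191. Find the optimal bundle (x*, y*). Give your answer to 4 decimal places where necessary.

MRS = (2/5)·(y−6)/(x−12). Tangency with p_x/p_y gives y−6 = (5/2)·(p_x/p_y)·(x−12).
Substituting into the budget: x* = 12 + 2/7·(I − 12·p_x − 6·p_y)/p_x, and y* = 6 + 5/7·(…)/p_y.
Discretionary income = 191 − 12·2.46 − 6·4.25 = 135.98; x* = 12 + 2/7·135.98/2.46 = 27.7933; y* = 6 + 5/7·135.98/4.25 = 28.8538.

x* = 27.7933, y* = 28.8538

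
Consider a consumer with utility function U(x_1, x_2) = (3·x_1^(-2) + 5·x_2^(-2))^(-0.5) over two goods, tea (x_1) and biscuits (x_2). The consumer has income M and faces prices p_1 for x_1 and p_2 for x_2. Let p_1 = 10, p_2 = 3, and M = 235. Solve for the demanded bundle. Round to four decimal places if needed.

x_1* = 15.3461, x_2* = 27.1795

From the CES first-order condition, (3/5)·(x_2/x_1)^(3) = p_1/p_2.
Hence x_2/x_1 = ((5/3)·p_1/p_2)^(1/(3)), i.e. raised to the 1/3 power.
With the ratio pinned down, the budget gives x_1* = M/(p_1 + p_2·(x_2/x_1)) and x_2* = (x_2/x_1)·x_1*.
Numerically x_2/x_1 = 1.771098, so x_1* = 235/(10 + 3·1.771098) = 15.3461 and x_2* = 1.771098·15.3461 = 27.1795.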